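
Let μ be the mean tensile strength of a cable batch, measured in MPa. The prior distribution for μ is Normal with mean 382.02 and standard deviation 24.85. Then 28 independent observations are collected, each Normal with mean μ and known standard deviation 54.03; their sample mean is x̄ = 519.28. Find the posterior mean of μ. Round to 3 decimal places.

With known σ, the Normal prior is conjugate. Weight on the data is w = (n/σ²)/(n/σ² + 1/τ₀²) = 0.00959153/(0.00959153+0.00161937) = 0.85555.
Posterior mean = w·x̄ + (1−w)·μ₀ = 0.85555·519.28 + 0.14445·382.02 = 499.453.

Posterior mean ≈ 499.453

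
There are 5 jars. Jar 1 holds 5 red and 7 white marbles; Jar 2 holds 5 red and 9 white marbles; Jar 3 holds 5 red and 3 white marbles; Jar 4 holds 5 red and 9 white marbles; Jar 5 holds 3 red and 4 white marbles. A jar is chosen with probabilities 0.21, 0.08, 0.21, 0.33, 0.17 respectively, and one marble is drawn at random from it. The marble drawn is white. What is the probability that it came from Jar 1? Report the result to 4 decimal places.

Posterior probability ≈ 0.2180

P(white|Jar 1) = 0.5833; P(white|Jar 2) = 0.6429; P(white|Jar 3) = 0.375; P(white|Jar 4) = 0.6429; P(white|Jar 5) = 0.5714.
Prior × likelihood for each source: 0.21·0.5833=0.1225, 0.08·0.6429=0.05143, 0.21·0.375=0.07875, 0.33·0.6429=0.2121, 0.17·0.5714=0.09714. Summing gives P(white) = 0.56196.
P(Jar 1 | white) = 0.1225 / 0.56196 = 0.2180.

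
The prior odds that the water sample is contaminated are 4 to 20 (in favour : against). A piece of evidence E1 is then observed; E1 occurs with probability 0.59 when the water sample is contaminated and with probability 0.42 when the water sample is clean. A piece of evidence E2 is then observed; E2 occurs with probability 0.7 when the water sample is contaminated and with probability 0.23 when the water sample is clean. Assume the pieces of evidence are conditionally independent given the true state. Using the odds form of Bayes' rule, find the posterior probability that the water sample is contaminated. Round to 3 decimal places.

Posterior probability ≈ 0.461

Prior odds = 4/20 = 0.20000. In log-odds, ln(0.20000) = -1.6094.
Add log likelihood ratios: ln(1.4048) + ln(3.0435) = 1.4529.
Posterior log-odds = -0.15657, so posterior odds = exp(-0.15657) = 0.85507. Converting, P(H|E) = 0.85507/1.8551 = 0.461.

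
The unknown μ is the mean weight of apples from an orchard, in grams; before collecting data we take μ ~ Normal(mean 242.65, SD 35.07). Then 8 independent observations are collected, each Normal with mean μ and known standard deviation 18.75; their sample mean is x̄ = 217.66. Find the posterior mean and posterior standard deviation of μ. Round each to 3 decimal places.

With known σ, the Normal prior is conjugate. Weight on the data is w = (n/σ²)/(n/σ² + 1/τ₀²) = 0.0227556/(0.0227556+0.00081307) = 0.96550.
Posterior mean = w·x̄ + (1−w)·μ₀ = 0.96550·217.66 + 0.034498·242.65 = 218.522. Posterior variance = 1/(0.0227556+0.00081307) = 42.4293, so SD = 6.514.

Posterior mean ≈ 218.522; posterior SD ≈ 6.514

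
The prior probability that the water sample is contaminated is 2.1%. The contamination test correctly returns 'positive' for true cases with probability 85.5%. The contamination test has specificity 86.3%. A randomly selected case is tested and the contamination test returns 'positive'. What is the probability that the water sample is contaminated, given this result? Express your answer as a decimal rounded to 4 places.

P(H | E) ≈ 0.1181

Let H be the event that the water sample is contaminated. P(H) = 0.021, so P(¬H) = 0.979. With E the 'positive' result, P(E|H) = 0.855 and P(E|¬H) = 0.137.
P(E) = 0.855·0.021 + 0.137·0.979 = 0.017955 + 0.13412 = 0.15208.
By Bayes' theorem, P(H|E) = 0.017955 / 0.15208 = 0.1181.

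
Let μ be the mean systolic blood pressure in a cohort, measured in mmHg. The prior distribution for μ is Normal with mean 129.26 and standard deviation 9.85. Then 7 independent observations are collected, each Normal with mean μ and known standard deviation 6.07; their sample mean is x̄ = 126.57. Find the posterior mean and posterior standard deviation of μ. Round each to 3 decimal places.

Posterior mean ≈ 126.708; posterior SD ≈ 2.234

Prior precision 1/τ₀² = 1/9.85² = 0.0103069; data precision n/σ² = 7/6.07² = 0.189986.
Posterior precision = 0.0103069 + 0.189986 = 0.200292, giving posterior SD = 1/√0.200292 = 2.234.
Posterior mean = (0.0103069·129.26 + 0.189986·126.57) / 0.200292 = 126.708.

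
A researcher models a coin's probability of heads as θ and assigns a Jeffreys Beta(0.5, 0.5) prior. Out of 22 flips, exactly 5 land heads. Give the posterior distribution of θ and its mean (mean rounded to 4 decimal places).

Posterior: Beta(5.5, 17.5); mean ≈ 0.2391

Observing 5 successes and 17 failures updates Beta(0.5, 0.5) by adding the success and failure counts to the two shape parameters: α = 0.5+5 = 5.5, β = 0.5+17 = 17.5.
E[θ | data] = 5.5/(5.5+17.5) = 0.2391.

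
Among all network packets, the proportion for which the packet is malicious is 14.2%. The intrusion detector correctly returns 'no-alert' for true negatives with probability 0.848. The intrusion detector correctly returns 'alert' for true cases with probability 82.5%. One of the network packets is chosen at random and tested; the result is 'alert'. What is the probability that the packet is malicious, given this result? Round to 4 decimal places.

Write H for 'the packet is malicious'. Prior odds H:¬H = 0.142/0.858 = 0.16550. For the 'alert' outcome, the likelihood ratio is 0.825/0.152 = 5.4276.
Posterior odds = 0.16550 × 5.4276 = 0.89828, so P(H|E) = 0.89828/(1+0.89828) = 0.4732.

P(H | E) ≈ 0.4732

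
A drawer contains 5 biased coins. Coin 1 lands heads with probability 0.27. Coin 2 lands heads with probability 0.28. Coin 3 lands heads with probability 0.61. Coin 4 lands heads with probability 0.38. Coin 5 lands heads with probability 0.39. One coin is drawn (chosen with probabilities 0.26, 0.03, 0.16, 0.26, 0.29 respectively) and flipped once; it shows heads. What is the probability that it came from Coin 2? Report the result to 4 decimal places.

Tabulate prior·likelihood by source: [1] prior 0.26, lik 0.27, product 0.07020; [2] prior 0.03, lik 0.28, product 0.008400; [3] prior 0.16, lik 0.61, product 0.09760; [4] prior 0.26, lik 0.38, product 0.09880; [5] prior 0.29, lik 0.39, product 0.1131.
Normalizing constant = 0.38810; the posterior for Coin 2 is its product over the sum, 0.008400/0.38810 = 0.0216.

Posterior probability ≈ 0.0216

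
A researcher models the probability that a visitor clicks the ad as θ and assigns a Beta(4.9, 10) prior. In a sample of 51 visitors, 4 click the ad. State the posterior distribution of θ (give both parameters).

Posterior: Beta(8.9, 57)

The binomial likelihood is conjugate to the Beta prior: with 4 successes and 47 failures, the posterior is Beta(4.9+4, 10+47) = Beta(8.9, 57).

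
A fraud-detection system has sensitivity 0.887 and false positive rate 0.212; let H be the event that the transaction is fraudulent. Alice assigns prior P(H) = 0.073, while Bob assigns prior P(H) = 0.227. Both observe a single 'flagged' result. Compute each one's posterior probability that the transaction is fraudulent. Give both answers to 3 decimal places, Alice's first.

Alice: 0.248; Bob: 0.551

The likelihood ratio for a 'flagged' result is 0.887/0.212 = 4.1840.
Alice: prior odds 0.073/0.927 = 0.078749; posterior odds 0.32948; posterior probability 0.248.
Bob: prior odds 0.227/0.773 = 0.29366; posterior odds 1.2287; posterior probability 0.551.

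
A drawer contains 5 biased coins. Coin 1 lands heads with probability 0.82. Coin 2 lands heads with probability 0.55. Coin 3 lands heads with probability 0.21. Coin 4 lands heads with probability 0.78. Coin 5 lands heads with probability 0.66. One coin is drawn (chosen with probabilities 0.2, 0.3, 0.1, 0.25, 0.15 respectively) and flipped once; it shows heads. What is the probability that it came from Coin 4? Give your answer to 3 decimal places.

Posterior probability ≈ 0.303

P(heads|C1) = 0.82; P(heads|C2) = 0.55; P(heads|C3) = 0.21; P(heads|C4) = 0.78; P(heads|C5) = 0.66.
Prior × likelihood for each source: 0.2·0.82=0.1640, 0.3·0.55=0.1650, 0.1·0.21=0.02100, 0.25·0.78=0.1950, 0.15·0.66=0.09900. Summing gives P(heads) = 0.64400.
P(Coin 4 | heads) = 0.1950 / 0.64400 = 0.303.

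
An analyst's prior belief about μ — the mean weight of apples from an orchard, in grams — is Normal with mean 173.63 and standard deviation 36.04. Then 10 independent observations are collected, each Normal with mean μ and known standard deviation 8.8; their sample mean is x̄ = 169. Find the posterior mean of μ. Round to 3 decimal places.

With known σ, the Normal prior is conjugate. Weight on the data is w = (n/σ²)/(n/σ² + 1/τ₀²) = 0.129132/(0.129132+0.00076989) = 0.99407.
Posterior mean = w·x̄ + (1−w)·μ₀ = 0.99407·169 + 0.0059267·173.63 = 169.027.

Posterior mean ≈ 169.027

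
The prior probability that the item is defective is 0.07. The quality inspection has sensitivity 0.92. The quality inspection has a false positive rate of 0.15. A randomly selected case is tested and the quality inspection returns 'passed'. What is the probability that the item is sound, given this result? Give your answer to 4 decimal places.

P(¬H | E) ≈ 0.9930

Let H be the event that the item is defective. P(H) = 0.07, so P(¬H) = 0.93. With E the 'passed' result, P(E|H) = 0.08 and P(E|¬H) = 0.85.
P(E) = 0.08·0.07 + 0.85·0.93 = 0.0056000 + 0.79050 = 0.79610.
By Bayes' theorem, P(H|E) = 0.0056000 / 0.79610 = 0.0070. Hence P(¬H|E) = 1 − 0.0070 = 0.9930.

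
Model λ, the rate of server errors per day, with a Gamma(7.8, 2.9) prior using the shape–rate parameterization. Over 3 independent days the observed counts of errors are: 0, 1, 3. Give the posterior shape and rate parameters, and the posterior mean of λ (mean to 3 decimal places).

Posterior: Gamma(shape=11.8, rate=5.9); mean ≈ 2.000

The Poisson likelihood adds the total count to the shape and the number of exposure periods to the rate. Here ∑xᵢ = 4 and n = 3, so shape 7.8→11.8 and rate 2.9→5.9.
Posterior mean = shape/rate = 11.8/5.9 = 2.000.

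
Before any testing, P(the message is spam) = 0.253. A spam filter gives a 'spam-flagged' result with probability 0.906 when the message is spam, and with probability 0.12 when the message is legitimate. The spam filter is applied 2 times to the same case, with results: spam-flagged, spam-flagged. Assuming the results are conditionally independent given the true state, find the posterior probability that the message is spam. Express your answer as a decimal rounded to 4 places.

Let H be the event that the message is spam; start with P(H) = 0.253. P('spam-flagged'|H) = 0.906, P('spam-flagged'|¬H) = 0.12.
Update on result 1 ('spam-flagged'): P(H) ← 0.906·0.2530 / (0.906·0.2530 + 0.12·0.7470) = 0.22922/0.31886 = 0.7189.
Update on result 2 ('spam-flagged'): P(H) ← 0.906·0.7189 / (0.906·0.7189 + 0.12·0.2811) = 0.65130/0.68503 = 0.9508.

Posterior P(H) ≈ 0.9508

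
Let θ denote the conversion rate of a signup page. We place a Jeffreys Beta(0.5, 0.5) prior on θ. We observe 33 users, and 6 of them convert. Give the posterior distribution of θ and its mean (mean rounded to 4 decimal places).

Observing 6 successes and 27 failures updates Beta(0.5, 0.5) by adding the success and failure counts to the two shape parameters: α = 0.5+6 = 6.5, β = 0.5+27 = 27.5.
E[θ | data] = 6.5/(6.5+27.5) = 0.1912.

Posterior: Beta(6.5, 27.5); mean ≈ 0.1912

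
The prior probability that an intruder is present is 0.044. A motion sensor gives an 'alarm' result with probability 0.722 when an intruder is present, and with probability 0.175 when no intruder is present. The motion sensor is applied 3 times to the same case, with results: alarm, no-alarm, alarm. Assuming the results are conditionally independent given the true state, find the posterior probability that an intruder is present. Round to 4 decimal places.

Posterior P(H) ≈ 0.2089

With H the event that an intruder is present, the joint likelihood of the observed sequence is P(data|H) = 0.722·0.278·0.722 = 0.14492 and P(data|¬H) = 0.175·0.825·0.175 = 0.025266.
Bayes: P(H|data) = 0.044·0.14492 / (0.044·0.14492 + 0.956·0.025266) = 0.0063763/0.030530 = 0.2089.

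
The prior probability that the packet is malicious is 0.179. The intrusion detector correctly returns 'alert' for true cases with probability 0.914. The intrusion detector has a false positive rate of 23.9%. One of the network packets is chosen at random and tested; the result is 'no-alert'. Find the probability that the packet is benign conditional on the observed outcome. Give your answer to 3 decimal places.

P(¬H | E) ≈ 0.976

Let H be the event that the packet is malicious. P(H) = 0.179, so P(¬H) = 0.821. With E the 'no-alert' result, P(E|H) = 0.086 and P(E|¬H) = 0.761.
P(E) = 0.086·0.179 + 0.761·0.821 = 0.015394 + 0.62478 = 0.64017.
By Bayes' theorem, P(H|E) = 0.015394 / 0.64017 = 0.024. Hence P(¬H|E) = 1 − 0.024 = 0.976.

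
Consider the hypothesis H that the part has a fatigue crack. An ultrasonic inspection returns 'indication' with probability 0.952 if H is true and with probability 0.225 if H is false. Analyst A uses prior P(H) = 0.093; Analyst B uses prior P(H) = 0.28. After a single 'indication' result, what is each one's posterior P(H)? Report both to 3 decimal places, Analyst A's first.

Analyst A: 0.303; Analyst B: 0.622

The likelihood ratio for an 'indication' result is 0.952/0.225 = 4.2311.
Analyst A: prior odds 0.093/0.907 = 0.10254; posterior odds 0.43384; posterior probability 0.303.
Analyst B: prior odds 0.28/0.72 = 0.38889; posterior odds 1.6454; posterior probability 0.622.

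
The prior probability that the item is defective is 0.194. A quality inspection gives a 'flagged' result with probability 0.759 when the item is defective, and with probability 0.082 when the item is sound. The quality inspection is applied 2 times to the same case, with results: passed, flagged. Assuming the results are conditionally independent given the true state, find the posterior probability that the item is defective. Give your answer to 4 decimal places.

Let H be the event that the item is defective; start with P(H) = 0.194. P('flagged'|H) = 0.759, P('flagged'|¬H) = 0.082.
Update on result 1 ('passed'): P(H) ← 0.241·0.1940 / (0.241·0.1940 + 0.918·0.8060) = 0.046754/0.78666 = 0.0594.
Update on result 2 ('flagged'): P(H) ← 0.759·0.0594 / (0.759·0.0594 + 0.082·0.9406) = 0.045110/0.12224 = 0.3690.

Posterior P(H) ≈ 0.3690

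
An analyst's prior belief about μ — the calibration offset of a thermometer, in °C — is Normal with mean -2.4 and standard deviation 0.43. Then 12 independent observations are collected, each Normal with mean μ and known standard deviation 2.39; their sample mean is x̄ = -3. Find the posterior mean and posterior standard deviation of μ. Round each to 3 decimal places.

Posterior mean ≈ -2.568; posterior SD ≈ 0.365

With known σ, the Normal prior is conjugate. Weight on the data is w = (n/σ²)/(n/σ² + 1/τ₀²) = 2.10080/(2.10080+5.40833) = 0.27977.
Posterior mean = w·x̄ + (1−w)·μ₀ = 0.27977·-3 + 0.72023·-2.4 = -2.568. Posterior variance = 1/(2.10080+5.40833) = 0.133171, so SD = 0.365.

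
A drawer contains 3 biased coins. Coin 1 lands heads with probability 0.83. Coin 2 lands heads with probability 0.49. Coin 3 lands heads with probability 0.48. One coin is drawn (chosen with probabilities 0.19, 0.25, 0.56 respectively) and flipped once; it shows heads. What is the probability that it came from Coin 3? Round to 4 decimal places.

Posterior probability ≈ 0.4896

P(heads|C1) = 0.83; P(heads|C2) = 0.49; P(heads|C3) = 0.48.
Prior × likelihood for each source: 0.19·0.83=0.1577, 0.25·0.49=0.1225, 0.56·0.48=0.2688. Summing gives P(heads) = 0.54900.
P(Coin 3 | heads) = 0.2688 / 0.54900 = 0.4896.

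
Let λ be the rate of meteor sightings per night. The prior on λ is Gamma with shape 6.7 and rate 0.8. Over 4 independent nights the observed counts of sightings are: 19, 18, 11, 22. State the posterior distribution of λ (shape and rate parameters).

The Poisson likelihood adds the total count to the shape and the number of exposure periods to the rate. Here ∑xᵢ = 70 and n = 4, so shape 6.7→76.7 and rate 0.8→4.8.

Posterior: Gamma(shape=76.7, rate=4.8)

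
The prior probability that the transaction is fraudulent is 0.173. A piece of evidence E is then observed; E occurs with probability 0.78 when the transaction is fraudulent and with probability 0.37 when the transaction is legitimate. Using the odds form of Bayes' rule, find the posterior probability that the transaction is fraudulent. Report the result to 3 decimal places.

Posterior probability ≈ 0.306

Prior odds = 0.173/(1−0.173) = 0.20919.
Likelihood ratio for E = 0.78/0.37 = 2.1081.
Posterior odds = prior odds × LR = 0.44099.
Posterior probability = odds/(1+odds) = 0.44099/1.4410 = 0.306.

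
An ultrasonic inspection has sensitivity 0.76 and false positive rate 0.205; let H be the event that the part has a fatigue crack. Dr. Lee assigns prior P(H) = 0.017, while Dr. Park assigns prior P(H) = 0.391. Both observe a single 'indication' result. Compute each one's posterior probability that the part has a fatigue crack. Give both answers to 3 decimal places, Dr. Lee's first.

The likelihood ratio for an 'indication' result is 0.76/0.205 = 3.7073.
Dr. Lee: prior odds 0.017/0.983 = 0.017294; posterior odds 0.064114; posterior probability 0.060.
Dr. Park: prior odds 0.391/0.609 = 0.64204; posterior odds 2.3802; posterior probability 0.704.

Dr. Lee: 0.060; Dr. Park: 0.704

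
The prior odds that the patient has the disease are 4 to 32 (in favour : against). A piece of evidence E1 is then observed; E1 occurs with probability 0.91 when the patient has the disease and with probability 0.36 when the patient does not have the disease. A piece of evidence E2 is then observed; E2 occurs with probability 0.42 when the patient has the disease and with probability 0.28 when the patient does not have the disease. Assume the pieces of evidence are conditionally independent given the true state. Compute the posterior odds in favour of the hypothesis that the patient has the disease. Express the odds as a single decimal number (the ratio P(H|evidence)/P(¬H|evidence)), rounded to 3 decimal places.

Prior odds = 4/32 = 0.12500. In log-odds, ln(0.12500) = -2.0794.
Add log likelihood ratios: ln(2.5278) + ln(1.5000) = 1.3328.
Posterior log-odds = -0.74664, so posterior odds = exp(-0.74664) = 0.47396.

Posterior odds ≈ 0.474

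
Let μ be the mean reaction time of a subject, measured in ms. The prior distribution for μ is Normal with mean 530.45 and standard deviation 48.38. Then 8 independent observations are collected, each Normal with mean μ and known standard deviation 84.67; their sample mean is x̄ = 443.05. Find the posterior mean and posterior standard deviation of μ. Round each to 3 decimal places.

Posterior mean ≈ 467.248; posterior SD ≈ 25.456

Prior precision 1/τ₀² = 1/48.38² = 0.00042724; data precision n/σ² = 8/84.67² = 0.00111591.
Posterior precision = 0.00042724 + 0.00111591 = 0.00154315, giving posterior SD = 1/√0.00154315 = 25.456.
Posterior mean = (0.00042724·530.45 + 0.00111591·443.05) / 0.00154315 = 467.248.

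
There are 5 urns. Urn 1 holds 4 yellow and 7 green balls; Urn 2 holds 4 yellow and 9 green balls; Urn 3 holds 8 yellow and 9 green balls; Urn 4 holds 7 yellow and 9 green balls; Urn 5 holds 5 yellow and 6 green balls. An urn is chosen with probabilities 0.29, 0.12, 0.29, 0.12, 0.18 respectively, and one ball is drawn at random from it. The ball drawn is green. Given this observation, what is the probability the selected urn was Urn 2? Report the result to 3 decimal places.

Tabulate prior·likelihood by source: [1] prior 0.29, lik 0.6364, product 0.1845; [2] prior 0.12, lik 0.6923, product 0.08308; [3] prior 0.29, lik 0.5294, product 0.1535; [4] prior 0.12, lik 0.5625, product 0.06750; [5] prior 0.18, lik 0.5455, product 0.09818.
Normalizing constant = 0.58683; the posterior for Urn 2 is its product over the sum, 0.08308/0.58683 = 0.142.

Posterior probability ≈ 0.142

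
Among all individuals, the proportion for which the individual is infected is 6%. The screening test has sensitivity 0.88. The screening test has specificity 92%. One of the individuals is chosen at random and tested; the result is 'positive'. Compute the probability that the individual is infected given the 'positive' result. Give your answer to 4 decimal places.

P(H | E) ≈ 0.4125

Let H be the event that the individual is infected. P(H) = 0.06, so P(¬H) = 0.94. With E the 'positive' result, P(E|H) = 0.88 and P(E|¬H) = 0.08.
P(E) = 0.88·0.06 + 0.08·0.94 = 0.052800 + 0.075200 = 0.12800.
By Bayes' theorem, P(H|E) = 0.052800 / 0.12800 = 0.4125.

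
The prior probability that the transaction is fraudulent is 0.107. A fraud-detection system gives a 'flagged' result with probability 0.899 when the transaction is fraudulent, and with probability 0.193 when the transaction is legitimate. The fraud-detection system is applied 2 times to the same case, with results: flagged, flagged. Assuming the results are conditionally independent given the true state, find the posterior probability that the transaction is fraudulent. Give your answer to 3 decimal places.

Posterior P(H) ≈ 0.722

With H the event that the transaction is fraudulent, the joint likelihood of the observed sequence is P(data|H) = 0.899·0.899 = 0.80820 and P(data|¬H) = 0.193·0.193 = 0.037249.
Bayes: P(H|data) = 0.107·0.80820 / (0.107·0.80820 + 0.893·0.037249) = 0.086478/0.11974 = 0.7222.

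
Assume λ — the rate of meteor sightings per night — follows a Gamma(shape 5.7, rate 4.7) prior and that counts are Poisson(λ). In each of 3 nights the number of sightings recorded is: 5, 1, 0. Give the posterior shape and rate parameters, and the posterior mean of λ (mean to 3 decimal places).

Posterior: Gamma(shape=11.7, rate=7.7); mean ≈ 1.519

Total count ∑xᵢ = 6 over n = 3 nights.
Gamma is conjugate to the Poisson likelihood: posterior is Gamma(shape = 5.7+6 = 11.7, rate = 4.7+3 = 7.7).
E[λ | data] = 11.7/7.7 = 1.519.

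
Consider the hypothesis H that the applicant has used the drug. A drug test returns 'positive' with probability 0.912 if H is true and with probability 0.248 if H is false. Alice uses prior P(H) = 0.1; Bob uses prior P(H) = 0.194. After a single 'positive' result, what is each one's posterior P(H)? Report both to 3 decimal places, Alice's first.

Alice: 0.290; Bob: 0.470

P('+'|H) = 0.912, P('+'|¬H) = 0.248.
Alice: numerator 0.912·0.1 = 0.091200; evidence = 0.091200+0.248·0.9 = 0.31440; posterior = 0.290.
Bob: numerator 0.912·0.194 = 0.17693; evidence = 0.17693+0.248·0.806 = 0.37682; posterior = 0.470.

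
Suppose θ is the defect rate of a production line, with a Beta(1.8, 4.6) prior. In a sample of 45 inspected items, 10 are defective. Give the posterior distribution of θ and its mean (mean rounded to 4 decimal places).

Observing 10 successes and 35 failures updates Beta(1.8, 4.6) by adding the success and failure counts to the two shape parameters: α = 1.8+10 = 11.8, β = 4.6+35 = 39.6.
E[θ | data] = 11.8/(11.8+39.6) = 0.2296.

Posterior: Beta(11.8, 39.6); mean ≈ 0.2296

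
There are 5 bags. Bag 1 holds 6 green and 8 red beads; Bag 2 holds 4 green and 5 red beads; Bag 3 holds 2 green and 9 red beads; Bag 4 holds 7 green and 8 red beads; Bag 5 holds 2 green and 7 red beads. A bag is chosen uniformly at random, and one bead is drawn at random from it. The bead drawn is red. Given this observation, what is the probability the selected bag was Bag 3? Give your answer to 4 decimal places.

P(red|Bag 1) = 0.5714; P(red|Bag 2) = 0.5556; P(red|Bag 3) = 0.8182; P(red|Bag 4) = 0.5333; P(red|Bag 5) = 0.7778.
Prior × likelihood for each source: 0.2·0.5714=0.1143, 0.2·0.5556=0.1111, 0.2·0.8182=0.1636, 0.2·0.5333=0.1067, 0.2·0.7778=0.1556. Summing gives P(red) = 0.65126.
P(Bag 3 | red) = 0.1636 / 0.65126 = 0.2513.

Posterior probability ≈ 0.2513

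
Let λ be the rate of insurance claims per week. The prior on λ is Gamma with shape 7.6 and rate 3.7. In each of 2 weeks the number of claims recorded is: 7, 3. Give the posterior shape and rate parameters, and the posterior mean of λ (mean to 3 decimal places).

The Poisson likelihood adds the total count to the shape and the number of exposure periods to the rate. Here ∑xᵢ = 10 and n = 2, so shape 7.6→17.6 and rate 3.7→5.7.
Posterior mean = shape/rate = 17.6/5.7 = 3.088.

Posterior: Gamma(shape=17.6, rate=5.7); mean ≈ 3.088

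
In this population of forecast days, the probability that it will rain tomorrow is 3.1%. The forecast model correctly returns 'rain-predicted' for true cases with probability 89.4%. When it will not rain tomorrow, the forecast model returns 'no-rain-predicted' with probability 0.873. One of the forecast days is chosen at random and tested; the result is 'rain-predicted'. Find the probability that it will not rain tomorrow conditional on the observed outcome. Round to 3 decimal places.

Write H for 'it will rain tomorrow'. Prior odds H:¬H = 0.031/0.969 = 0.031992. For the 'rain-predicted' outcome, the likelihood ratio is 0.894/0.127 = 7.0394.
Posterior odds = 0.031992 × 7.0394 = 0.22520, so P(H|E) = 0.22520/(1+0.22520) = 0.184. Then P(¬H|E) = 1 − 0.184 = 0.816.

P(¬H | E) ≈ 0.816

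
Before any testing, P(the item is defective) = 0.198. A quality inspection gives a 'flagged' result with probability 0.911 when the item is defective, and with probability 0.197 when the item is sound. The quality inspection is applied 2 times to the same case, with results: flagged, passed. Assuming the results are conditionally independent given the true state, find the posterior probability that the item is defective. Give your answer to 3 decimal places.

Let H be the event that the item is defective; start with P(H) = 0.198. P('flagged'|H) = 0.911, P('flagged'|¬H) = 0.197.
Update on result 1 ('flagged'): P(H) ← 0.911·0.1980 / (0.911·0.1980 + 0.197·0.8020) = 0.18038/0.33837 = 0.5331.
Update on result 2 ('passed'): P(H) ← 0.089·0.5331 / (0.089·0.5331 + 0.803·0.4669) = 0.047444/0.42238 = 0.1123.

Posterior P(H) ≈ 0.112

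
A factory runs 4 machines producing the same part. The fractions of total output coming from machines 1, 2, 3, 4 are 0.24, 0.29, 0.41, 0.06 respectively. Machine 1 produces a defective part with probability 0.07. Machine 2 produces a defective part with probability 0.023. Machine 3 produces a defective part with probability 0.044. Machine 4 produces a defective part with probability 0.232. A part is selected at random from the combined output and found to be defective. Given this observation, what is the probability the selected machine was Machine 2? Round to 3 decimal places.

Posterior probability ≈ 0.120

P(defective|M1) = 0.07; P(defective|M2) = 0.023; P(defective|M3) = 0.044; P(defective|M4) = 0.232.
Prior × likelihood for each source: 0.24·0.07=0.01680, 0.29·0.023=0.006670, 0.41·0.044=0.01804, 0.06·0.232=0.01392. Summing gives P(defective) = 0.055430.
P(Machine 2 | defective) = 0.006670 / 0.055430 = 0.120.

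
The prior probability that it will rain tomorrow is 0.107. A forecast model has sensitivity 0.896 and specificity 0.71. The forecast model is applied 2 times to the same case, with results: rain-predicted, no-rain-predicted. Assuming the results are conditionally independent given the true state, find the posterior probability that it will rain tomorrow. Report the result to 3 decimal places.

Posterior P(H) ≈ 0.051

Let H be the event that it will rain tomorrow; start with P(H) = 0.107. P('rain-predicted'|H) = 0.896, P('rain-predicted'|¬H) = 0.29.
Update on result 1 ('rain-predicted'): P(H) ← 0.896·0.1070 / (0.896·0.1070 + 0.29·0.8930) = 0.095872/0.35484 = 0.2702.
Update on result 2 ('no-rain-predicted'): P(H) ← 0.104·0.2702 / (0.104·0.2702 + 0.71·0.7298) = 0.028099/0.54627 = 0.0514.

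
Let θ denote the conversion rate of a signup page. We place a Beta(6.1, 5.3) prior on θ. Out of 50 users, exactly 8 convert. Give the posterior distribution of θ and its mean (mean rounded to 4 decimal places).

The binomial likelihood is conjugate to the Beta prior: with 8 successes and 42 failures, the posterior is Beta(6.1+8, 5.3+42) = Beta(14.1, 47.3).
E[θ | data] = 14.1/(14.1+47.3) = 0.2296.

Posterior: Beta(14.1, 47.3); mean ≈ 0.2296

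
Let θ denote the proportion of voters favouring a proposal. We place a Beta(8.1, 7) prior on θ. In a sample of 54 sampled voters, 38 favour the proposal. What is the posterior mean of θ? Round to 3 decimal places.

Observing 38 successes and 16 failures updates Beta(8.1, 7) by adding the success and failure counts to the two shape parameters: α = 8.1+38 = 46.1, β = 7+16 = 23.
E[θ | data] = 46.1/(46.1+23) = 0.667.

Posterior mean ≈ 0.667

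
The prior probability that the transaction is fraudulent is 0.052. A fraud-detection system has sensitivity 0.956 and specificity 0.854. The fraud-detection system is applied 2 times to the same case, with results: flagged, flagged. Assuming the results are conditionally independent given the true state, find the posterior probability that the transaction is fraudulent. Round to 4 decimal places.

Let H be the event that the transaction is fraudulent; start with P(H) = 0.052. P('flagged'|H) = 0.956, P('flagged'|¬H) = 0.146.
Update on result 1 ('flagged'): P(H) ← 0.956·0.0520 / (0.956·0.0520 + 0.146·0.9480) = 0.049712/0.18812 = 0.2643.
Update on result 2 ('flagged'): P(H) ← 0.956·0.2643 / (0.956·0.2643 + 0.146·0.7357) = 0.25263/0.36005 = 0.7017.

Posterior P(H) ≈ 0.7017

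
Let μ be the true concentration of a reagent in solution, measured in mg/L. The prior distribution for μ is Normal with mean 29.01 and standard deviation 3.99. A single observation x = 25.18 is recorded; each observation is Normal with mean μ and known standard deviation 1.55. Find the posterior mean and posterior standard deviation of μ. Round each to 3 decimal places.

Posterior mean ≈ 25.682; posterior SD ≈ 1.445

Prior precision 1/τ₀² = 1/3.99² = 0.0628137; data precision n/σ² = 1/1.55² = 0.416233.
Posterior precision = 0.0628137 + 0.416233 = 0.479047, giving posterior SD = 1/√0.479047 = 1.445.
Posterior mean = (0.0628137·29.01 + 0.416233·25.18) / 0.479047 = 25.682.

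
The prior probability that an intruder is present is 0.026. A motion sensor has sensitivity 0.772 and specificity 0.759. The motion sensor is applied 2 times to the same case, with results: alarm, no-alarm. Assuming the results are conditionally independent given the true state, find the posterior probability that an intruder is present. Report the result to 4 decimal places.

Posterior P(H) ≈ 0.0250

Let H be the event that an intruder is present; start with P(H) = 0.026. P('alarm'|H) = 0.772, P('alarm'|¬H) = 0.241.
Update on result 1 ('alarm'): P(H) ← 0.772·0.0260 / (0.772·0.0260 + 0.241·0.9740) = 0.020072/0.25481 = 0.0788.
Update on result 2 ('no-alarm'): P(H) ← 0.228·0.0788 / (0.228·0.0788 + 0.759·0.9212) = 0.017960/0.71717 = 0.0250.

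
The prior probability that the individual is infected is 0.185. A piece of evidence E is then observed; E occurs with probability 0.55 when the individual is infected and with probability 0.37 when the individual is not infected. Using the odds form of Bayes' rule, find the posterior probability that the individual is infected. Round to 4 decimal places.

Posterior probability ≈ 0.2523

Prior odds = 0.185/(1−0.185) = 0.22699. In log-odds, ln(0.22699) = -1.4828.
Add log likelihood ratio: ln(1.4865) = 0.39642.
Posterior log-odds = -1.0864, so posterior odds = exp(-1.0864) = 0.33742. Converting, P(H|E) = 0.33742/1.3374 = 0.2523.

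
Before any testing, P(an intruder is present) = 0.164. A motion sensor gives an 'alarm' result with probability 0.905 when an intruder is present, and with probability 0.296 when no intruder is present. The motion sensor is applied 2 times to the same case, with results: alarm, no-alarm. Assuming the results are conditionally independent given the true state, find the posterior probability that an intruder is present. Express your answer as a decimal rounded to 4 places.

Posterior P(H) ≈ 0.0749

Let H be the event that an intruder is present; start with P(H) = 0.164. P('alarm'|H) = 0.905, P('alarm'|¬H) = 0.296.
Update on result 1 ('alarm'): P(H) ← 0.905·0.1640 / (0.905·0.1640 + 0.296·0.8360) = 0.14842/0.39588 = 0.3749.
Update on result 2 ('no-alarm'): P(H) ← 0.095·0.3749 / (0.095·0.3749 + 0.704·0.6251) = 0.035617/0.47568 = 0.0749.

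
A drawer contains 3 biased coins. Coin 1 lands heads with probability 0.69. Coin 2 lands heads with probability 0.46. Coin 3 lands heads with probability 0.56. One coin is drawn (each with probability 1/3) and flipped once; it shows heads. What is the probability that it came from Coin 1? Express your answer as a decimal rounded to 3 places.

P(heads|C1) = 0.69; P(heads|C2) = 0.46; P(heads|C3) = 0.56.
Prior × likelihood for each source: 0.333333·0.69=0.2300, 0.333333·0.46=0.1533, 0.333333·0.56=0.1867. Summing gives P(heads) = 0.57000.
P(Coin 1 | heads) = 0.2300 / 0.57000 = 0.404.

Posterior probability ≈ 0.404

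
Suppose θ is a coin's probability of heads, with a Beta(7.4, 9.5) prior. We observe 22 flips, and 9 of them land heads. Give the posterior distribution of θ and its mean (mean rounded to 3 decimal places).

Posterior: Beta(16.4, 22.5); mean ≈ 0.422

Observing 9 successes and 13 failures updates Beta(7.4, 9.5) by adding the success and failure counts to the two shape parameters: α = 7.4+9 = 16.4, β = 9.5+13 = 22.5.
E[θ | data] = 16.4/(16.4+22.5) = 0.422.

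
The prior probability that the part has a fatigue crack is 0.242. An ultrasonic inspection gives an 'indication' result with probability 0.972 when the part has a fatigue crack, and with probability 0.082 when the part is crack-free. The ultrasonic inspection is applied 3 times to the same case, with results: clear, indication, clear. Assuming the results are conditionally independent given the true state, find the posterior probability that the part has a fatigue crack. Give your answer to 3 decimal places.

Let H be the event that the part has a fatigue crack; start with P(H) = 0.242. P('indication'|H) = 0.972, P('indication'|¬H) = 0.082.
Update on result 1 ('clear'): P(H) ← 0.028·0.2420 / (0.028·0.2420 + 0.918·0.7580) = 0.0067760/0.70262 = 0.0096.
Update on result 2 ('indication'): P(H) ← 0.972·0.0096 / (0.972·0.0096 + 0.082·0.9904) = 0.0093739/0.090583 = 0.1035.
Update on result 3 ('clear'): P(H) ← 0.028·0.1035 / (0.028·0.1035 + 0.918·0.8965) = 0.0028975/0.82590 = 0.0035.

Posterior P(H) ≈ 0.004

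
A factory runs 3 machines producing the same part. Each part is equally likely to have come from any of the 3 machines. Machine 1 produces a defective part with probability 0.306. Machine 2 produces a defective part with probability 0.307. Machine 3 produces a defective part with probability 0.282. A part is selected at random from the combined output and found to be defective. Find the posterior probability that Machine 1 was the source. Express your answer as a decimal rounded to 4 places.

Tabulate prior·likelihood by source: [1] prior 0.333333, lik 0.306, product 0.1020; [2] prior 0.333333, lik 0.307, product 0.1023; [3] prior 0.333333, lik 0.282, product 0.09400.
Normalizing constant = 0.29833; the posterior for Machine 1 is its product over the sum, 0.1020/0.29833 = 0.3419.

Posterior probability ≈ 0.3419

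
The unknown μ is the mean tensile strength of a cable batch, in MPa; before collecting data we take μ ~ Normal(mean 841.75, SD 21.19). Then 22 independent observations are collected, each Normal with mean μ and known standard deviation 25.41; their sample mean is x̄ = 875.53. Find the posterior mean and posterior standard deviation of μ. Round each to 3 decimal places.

Posterior mean ≈ 873.458; posterior SD ≈ 5.249

Prior precision 1/τ₀² = 1/21.19² = 0.00222709; data precision n/σ² = 22/25.41² = 0.0340732.
Posterior precision = 0.00222709 + 0.0340732 = 0.0363003, giving posterior SD = 1/√0.0363003 = 5.249.
Posterior mean = (0.00222709·841.75 + 0.0340732·875.53) / 0.0363003 = 873.458.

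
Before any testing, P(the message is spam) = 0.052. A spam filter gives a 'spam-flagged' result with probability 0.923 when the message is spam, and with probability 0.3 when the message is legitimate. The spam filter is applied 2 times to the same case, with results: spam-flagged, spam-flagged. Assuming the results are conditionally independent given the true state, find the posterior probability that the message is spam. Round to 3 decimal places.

Posterior P(H) ≈ 0.342

With H the event that the message is spam, the joint likelihood of the observed sequence is P(data|H) = 0.923·0.923 = 0.85193 and P(data|¬H) = 0.3·0.3 = 0.090000.
Bayes: P(H|data) = 0.052·0.85193 / (0.052·0.85193 + 0.948·0.090000) = 0.044300/0.12962 = 0.3418.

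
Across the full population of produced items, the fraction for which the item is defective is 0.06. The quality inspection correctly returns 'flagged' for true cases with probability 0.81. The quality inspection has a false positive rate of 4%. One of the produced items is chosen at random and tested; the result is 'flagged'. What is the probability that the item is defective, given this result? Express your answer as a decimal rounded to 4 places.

P(H | E) ≈ 0.5638

Let H be the event that the item is defective. P(H) = 0.06, so P(¬H) = 0.94. With E the 'flagged' result, P(E|H) = 0.81 and P(E|¬H) = 0.04.
P(E) = 0.81·0.06 + 0.04·0.94 = 0.048600 + 0.037600 = 0.086200.
By Bayes' theorem, P(H|E) = 0.048600 / 0.086200 = 0.5638.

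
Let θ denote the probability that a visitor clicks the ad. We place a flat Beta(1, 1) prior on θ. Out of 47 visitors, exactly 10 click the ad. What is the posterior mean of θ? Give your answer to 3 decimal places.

Posterior mean ≈ 0.224

The binomial likelihood is conjugate to the Beta prior: with 10 successes and 37 failures, the posterior is Beta(1+10, 1+37) = Beta(11, 38).
Posterior mean = α/(α+β) = 11/49 = 0.224.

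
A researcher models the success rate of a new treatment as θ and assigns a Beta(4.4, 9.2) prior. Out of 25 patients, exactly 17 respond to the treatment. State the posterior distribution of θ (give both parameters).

Posterior: Beta(21.4, 17.2)

Observing 17 successes and 8 failures updates Beta(4.4, 9.2) by adding the success and failure counts to the two shape parameters: α = 4.4+17 = 21.4, β = 9.2+8 = 17.2.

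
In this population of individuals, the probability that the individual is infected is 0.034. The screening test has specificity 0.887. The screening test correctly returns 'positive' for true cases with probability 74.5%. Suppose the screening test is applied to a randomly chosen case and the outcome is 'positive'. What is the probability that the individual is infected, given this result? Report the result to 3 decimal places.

P(H | E) ≈ 0.188

Let H be the event that the individual is infected. P(H) = 0.034, so P(¬H) = 0.966. With E the 'positive' result, P(E|H) = 0.745 and P(E|¬H) = 0.113.
P(E) = 0.745·0.034 + 0.113·0.966 = 0.025330 + 0.10916 = 0.13449.
By Bayes' theorem, P(H|E) = 0.025330 / 0.13449 = 0.188.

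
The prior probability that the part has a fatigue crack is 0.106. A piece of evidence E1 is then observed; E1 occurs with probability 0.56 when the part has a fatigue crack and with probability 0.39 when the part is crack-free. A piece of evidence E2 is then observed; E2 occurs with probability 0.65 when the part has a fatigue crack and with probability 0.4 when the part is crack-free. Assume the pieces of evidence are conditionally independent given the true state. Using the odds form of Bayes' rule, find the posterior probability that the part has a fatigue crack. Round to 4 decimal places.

Prior odds = 0.106/(1−0.106) = 0.11857. In log-odds, ln(0.11857) = -2.1323.
Add log likelihood ratios: ln(1.4359) + ln(1.6250) = 0.84730.
Posterior log-odds = -1.2850, so posterior odds = exp(-1.2850) = 0.27666. Converting, P(H|E) = 0.27666/1.2767 = 0.2167.

Posterior probability ≈ 0.2167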